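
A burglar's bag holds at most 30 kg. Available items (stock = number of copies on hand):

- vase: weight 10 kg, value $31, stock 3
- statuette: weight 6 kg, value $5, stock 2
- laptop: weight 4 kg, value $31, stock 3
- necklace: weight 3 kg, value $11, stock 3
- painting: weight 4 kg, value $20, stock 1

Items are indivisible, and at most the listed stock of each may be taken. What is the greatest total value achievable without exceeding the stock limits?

Top feasible selections:
- 1×vase + 3×laptop + 1×necklace + 1×painting: weight 29, value 155
- 3×laptop + 3×necklace + 1×painting: weight 25, value 146
- 1×vase + 3×laptop + 2×necklace: weight 28, value 146
Best: $155.

$155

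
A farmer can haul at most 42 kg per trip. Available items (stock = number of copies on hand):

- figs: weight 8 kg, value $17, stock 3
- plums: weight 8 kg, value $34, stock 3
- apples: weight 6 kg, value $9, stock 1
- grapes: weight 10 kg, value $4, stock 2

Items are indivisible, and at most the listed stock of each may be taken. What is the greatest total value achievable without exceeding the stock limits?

$136

Top feasible selections:
- 2×figs + 3×plums: weight 40, value 136
- 1×figs + 3×plums + 1×apples: weight 38, value 128
- 1×figs + 3×plums + 1×grapes: weight 42, value 123
Best: $136.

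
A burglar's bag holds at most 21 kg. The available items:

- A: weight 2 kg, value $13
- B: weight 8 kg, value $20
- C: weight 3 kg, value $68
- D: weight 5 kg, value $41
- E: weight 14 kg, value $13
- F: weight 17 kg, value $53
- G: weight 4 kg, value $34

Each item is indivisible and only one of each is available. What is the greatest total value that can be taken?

Check high-value combinations within 21 kg:
- B+C+D+G: weight 8+3+5+4=20, value 20+68+41+34=163
- A+C+D+G: weight 2+3+5+4=14, value 13+68+41+34=156
- C+D+G: weight 3+5+4=12, value 68+41+34=143
- A+B+C+D: weight 2+8+3+5=18, value 13+20+68+41=142
Best: $163.

$163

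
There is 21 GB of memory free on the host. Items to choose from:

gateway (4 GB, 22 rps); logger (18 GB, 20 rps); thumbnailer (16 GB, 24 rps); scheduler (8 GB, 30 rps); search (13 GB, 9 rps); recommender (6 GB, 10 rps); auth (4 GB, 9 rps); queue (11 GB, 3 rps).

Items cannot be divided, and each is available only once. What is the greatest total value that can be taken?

Check high-value combinations within 21 GB:
- gateway+scheduler+recommender: memory 4+8+6=18, value 22+30+10=62
- gateway+scheduler+auth: memory 4+8+4=16, value 22+30+9=61
- gateway+scheduler: memory 4+8=12, value 22+30=52
Best: 62 rps.

62 rps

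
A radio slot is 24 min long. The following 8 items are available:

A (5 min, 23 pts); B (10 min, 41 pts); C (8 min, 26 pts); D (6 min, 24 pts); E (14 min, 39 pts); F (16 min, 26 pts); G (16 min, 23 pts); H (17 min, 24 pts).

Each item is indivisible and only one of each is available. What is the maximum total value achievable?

This is a 0/1 knapsack; check combinations near the capacity.
- B+C+D: duration 10+8+6=24, value 41+26+24=91
- A+B+C: duration 5+10+8=23, value 23+41+26=90
- A+B+D: duration 5+10+6=21, value 23+41+24=88
- B+E: duration 10+14=24, value 41+39=80
- A+C+D: duration 5+8+6=19, value 23+26+24=73
Best: 91 pts.

91 pts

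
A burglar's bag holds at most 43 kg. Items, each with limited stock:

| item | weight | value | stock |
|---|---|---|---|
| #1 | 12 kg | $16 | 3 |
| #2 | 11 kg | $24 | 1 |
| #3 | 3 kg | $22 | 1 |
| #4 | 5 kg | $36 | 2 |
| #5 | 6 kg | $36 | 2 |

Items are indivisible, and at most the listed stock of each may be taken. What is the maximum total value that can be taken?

Top feasible selections:
- 1×#2 + 1×#3 + 2×#4 + 2×#5: weight 36, value 190
- 1×#1 + 1×#3 + 2×#4 + 2×#5: weight 37, value 182
- 1×#1 + 1×#2 + 1×#3 + 2×#4 + 1×#5: weight 42, value 170
Best: $190.

$190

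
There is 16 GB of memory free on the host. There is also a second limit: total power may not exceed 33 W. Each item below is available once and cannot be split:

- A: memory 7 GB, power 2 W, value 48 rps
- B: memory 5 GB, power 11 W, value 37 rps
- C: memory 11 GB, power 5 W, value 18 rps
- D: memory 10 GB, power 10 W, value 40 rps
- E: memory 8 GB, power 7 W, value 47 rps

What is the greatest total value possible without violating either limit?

95 rps

Feasible sets respecting both limits:
- A+E: memory 15, power 9, value 95
- A+B: memory 12, power 13, value 85
- B+E: memory 13, power 18, value 84
- B+D: memory 15, power 21, value 77
Best: 95 rps.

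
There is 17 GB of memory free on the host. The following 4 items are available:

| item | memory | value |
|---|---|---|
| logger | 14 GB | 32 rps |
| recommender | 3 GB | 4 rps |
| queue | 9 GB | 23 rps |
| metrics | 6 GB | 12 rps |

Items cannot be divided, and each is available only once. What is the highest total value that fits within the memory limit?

Check high-value combinations within 17 GB:
- logger+recommender: memory 14+3=17, value 32+4=36
- queue+metrics: memory 9+6=15, value 23+12=35
- logger: memory 14, value 32
- recommender+queue: memory 3+9=12, value 4+23=27
- queue: memory 9, value 23
Best: 36 rps.

36 rps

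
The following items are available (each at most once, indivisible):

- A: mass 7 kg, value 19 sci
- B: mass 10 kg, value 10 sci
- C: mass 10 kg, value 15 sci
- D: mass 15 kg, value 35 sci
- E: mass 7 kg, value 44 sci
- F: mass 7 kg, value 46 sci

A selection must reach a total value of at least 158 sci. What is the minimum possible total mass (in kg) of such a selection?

46

Subsets with value ≥ 158, sorted by total mass:
- A+C+D+E+F: mass 46, value 159
- A+B+C+D+E+F: mass 56, value 169
Minimum mass: 46 kg.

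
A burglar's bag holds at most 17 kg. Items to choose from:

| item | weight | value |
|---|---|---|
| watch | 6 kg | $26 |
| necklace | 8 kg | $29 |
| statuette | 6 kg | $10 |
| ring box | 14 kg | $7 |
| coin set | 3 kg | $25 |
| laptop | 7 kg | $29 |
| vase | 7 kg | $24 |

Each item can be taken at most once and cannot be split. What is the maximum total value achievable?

Check high-value combinations within 17 kg:
- watch+coin set+laptop: weight 6+3+7=16, value 26+25+29=80
- watch+necklace+coin set: weight 6+8+3=17, value 26+29+25=80
- coin set+laptop+vase: weight 3+7+7=17, value 25+29+24=78
- watch+coin set+vase: weight 6+3+7=16, value 26+25+24=75
Best: $80.

$80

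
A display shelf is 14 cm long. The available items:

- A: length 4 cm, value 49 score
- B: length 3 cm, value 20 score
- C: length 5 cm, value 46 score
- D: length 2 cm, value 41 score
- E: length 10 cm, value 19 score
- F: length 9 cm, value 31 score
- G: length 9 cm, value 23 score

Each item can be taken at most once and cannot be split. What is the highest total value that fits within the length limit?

This is a 0/1 knapsack; check combinations near the capacity.
- A+B+C+D: length 4+3+5+2=14, value 49+20+46+41=156
- A+C+D: length 4+5+2=11, value 49+46+41=136
- A+B+C: length 4+3+5=12, value 49+20+46=115
- A+B+D: length 4+3+2=9, value 49+20+41=110
Best: 156 score.

156 score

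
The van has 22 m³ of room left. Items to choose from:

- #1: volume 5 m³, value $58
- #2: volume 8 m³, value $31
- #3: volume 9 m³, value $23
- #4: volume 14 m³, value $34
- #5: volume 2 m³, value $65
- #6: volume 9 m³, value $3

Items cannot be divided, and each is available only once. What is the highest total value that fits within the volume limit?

$157

Check high-value combinations within 22 m³:
- #1+#4+#5: volume 5+14+2=21, value 58+34+65=157
- #1+#2+#5: volume 5+8+2=15, value 58+31+65=154
- #1+#3+#5: volume 5+9+2=16, value 58+23+65=146
- #1+#5+#6: volume 5+2+9=16, value 58+65+3=126
- #1+#5: volume 5+2=7, value 58+65=123
Best: $157.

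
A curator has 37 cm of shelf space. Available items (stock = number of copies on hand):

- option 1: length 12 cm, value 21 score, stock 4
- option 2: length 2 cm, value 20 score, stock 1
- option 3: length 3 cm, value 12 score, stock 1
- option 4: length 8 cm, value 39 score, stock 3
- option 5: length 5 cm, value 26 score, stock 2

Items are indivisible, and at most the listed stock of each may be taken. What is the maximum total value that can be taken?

189 score

Best selections within length 37 and stock limits:
- 1×option 2 + 3×option 4 + 2×option 5: length 36, value 189
- 1×option 3 + 3×option 4 + 2×option 5: length 37, value 181
- 1×option 2 + 1×option 3 + 3×option 4 + 1×option 5: length 34, value 175
Best: 189 score.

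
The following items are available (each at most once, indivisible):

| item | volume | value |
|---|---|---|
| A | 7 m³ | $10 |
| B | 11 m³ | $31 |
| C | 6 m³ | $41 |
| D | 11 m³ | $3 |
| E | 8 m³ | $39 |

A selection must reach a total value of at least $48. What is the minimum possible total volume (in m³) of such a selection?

Subsets with value ≥ 48, sorted by total volume:
- A+C: volume 13, value 51
- C+E: volume 14, value 80
- A+E: volume 15, value 49
Minimum volume: 13 m³.

13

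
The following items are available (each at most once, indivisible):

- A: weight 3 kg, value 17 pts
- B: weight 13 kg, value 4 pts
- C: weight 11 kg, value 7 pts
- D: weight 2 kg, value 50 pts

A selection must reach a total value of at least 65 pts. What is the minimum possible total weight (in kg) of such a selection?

5

Subsets with value ≥ 65, sorted by total weight:
- A+D: weight 5, value 67
- A+C+D: weight 16, value 74
- A+B+D: weight 18, value 71
- A+B+C+D: weight 29, value 78
Minimum weight: 5 kg.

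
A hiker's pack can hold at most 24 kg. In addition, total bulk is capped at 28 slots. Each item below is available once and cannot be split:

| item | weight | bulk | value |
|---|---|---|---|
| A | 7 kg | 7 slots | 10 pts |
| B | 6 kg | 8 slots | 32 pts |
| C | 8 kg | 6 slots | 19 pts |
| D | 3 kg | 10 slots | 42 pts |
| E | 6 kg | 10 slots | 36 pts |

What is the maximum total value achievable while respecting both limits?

110 pts

Feasible sets respecting both limits:
- B+D+E: weight 15, bulk 28, value 110
- C+D+E: weight 17, bulk 26, value 97
- B+C+D: weight 17, bulk 24, value 93
- A+D+E: weight 16, bulk 27, value 88
Best: 110 pts.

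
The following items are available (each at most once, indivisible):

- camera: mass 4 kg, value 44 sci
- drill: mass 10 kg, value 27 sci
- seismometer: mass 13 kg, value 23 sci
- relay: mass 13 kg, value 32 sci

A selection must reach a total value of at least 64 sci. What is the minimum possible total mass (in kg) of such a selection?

Subsets with value ≥ 64, sorted by total mass:
- camera+drill: mass 14, value 71
- camera+relay: mass 17, value 76
- camera+seismometer: mass 17, value 67
- camera+drill+relay: mass 27, value 103
Minimum mass: 14 kg.

14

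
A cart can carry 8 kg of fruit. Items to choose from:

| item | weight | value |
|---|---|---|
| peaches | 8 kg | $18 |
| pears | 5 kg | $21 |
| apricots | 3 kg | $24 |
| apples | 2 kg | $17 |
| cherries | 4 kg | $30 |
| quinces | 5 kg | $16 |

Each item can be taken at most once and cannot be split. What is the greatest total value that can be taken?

Check high-value combinations within 8 kg:
- apricots+cherries: weight 3+4=7, value 24+30=54
- apples+cherries: weight 2+4=6, value 17+30=47
- pears+apricots: weight 5+3=8, value 21+24=45
- apricots+apples: weight 3+2=5, value 24+17=41
- apricots+quinces: weight 3+5=8, value 24+16=40
Best: $54.

$54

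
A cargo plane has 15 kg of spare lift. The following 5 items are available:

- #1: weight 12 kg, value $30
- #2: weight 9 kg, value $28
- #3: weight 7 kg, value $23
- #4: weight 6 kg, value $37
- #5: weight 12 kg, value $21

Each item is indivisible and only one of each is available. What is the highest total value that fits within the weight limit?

$65

Check high-value combinations within 15 kg:
- #2+#4: weight 9+6=15, value 28+37=65
- #3+#4: weight 7+6=13, value 23+37=60
- #4: weight 6, value 37
- #1: weight 12, value 30
- #2: weight 9, value 28
Best: $65.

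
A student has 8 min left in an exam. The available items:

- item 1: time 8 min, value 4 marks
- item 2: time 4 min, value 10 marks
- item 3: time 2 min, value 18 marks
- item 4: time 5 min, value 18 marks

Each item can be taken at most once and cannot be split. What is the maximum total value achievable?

This is a 0/1 knapsack; check combinations near the capacity.
- item 3+item 4: time 2+5=7, value 18+18=36
- item 2+item 3: time 4+2=6, value 10+18=28
- item 3: time 2, value 18
- item 4: time 5, value 18
- item 2: time 4, value 10
Best: 36 marks.

36 marks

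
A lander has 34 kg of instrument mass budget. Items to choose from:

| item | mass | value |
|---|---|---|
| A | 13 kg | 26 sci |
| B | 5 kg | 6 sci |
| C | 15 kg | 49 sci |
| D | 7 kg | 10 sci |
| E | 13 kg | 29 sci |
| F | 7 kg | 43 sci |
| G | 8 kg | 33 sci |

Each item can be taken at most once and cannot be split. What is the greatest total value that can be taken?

Check high-value combinations within 34 kg:
- C+F+G: mass 15+7+8=30, value 49+43+33=125
- B+E+F+G: mass 5+13+7+8=33, value 6+29+43+33=111
- A+B+F+G: mass 13+5+7+8=33, value 26+6+43+33=108
Best: 125 sci.

125 sci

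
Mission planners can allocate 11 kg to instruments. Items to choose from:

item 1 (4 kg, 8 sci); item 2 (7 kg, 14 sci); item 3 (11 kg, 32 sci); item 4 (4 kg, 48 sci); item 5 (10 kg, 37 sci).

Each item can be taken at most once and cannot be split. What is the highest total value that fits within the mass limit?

Check high-value combinations within 11 kg:
- item 2+item 4: mass 7+4=11, value 14+48=62
- item 1+item 4: mass 4+4=8, value 8+48=56
- item 4: mass 4, value 48
Best: 62 sci.

62 sci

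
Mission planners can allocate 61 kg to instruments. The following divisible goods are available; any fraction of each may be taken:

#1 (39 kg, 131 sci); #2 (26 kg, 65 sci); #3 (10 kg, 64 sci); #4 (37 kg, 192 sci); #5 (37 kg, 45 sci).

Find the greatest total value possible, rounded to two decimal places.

303.03

Take in order of value per unit:
- #3 (64/10 per unit): all 10 → value 64, running total 64.00
- #4 (192/37 per unit): all 37 → value 192, running total 256.00
- #1 (131/39 per unit): 14 of 39 → value 14×131/39 = 47.0256, running total 303.03
Total 303.03.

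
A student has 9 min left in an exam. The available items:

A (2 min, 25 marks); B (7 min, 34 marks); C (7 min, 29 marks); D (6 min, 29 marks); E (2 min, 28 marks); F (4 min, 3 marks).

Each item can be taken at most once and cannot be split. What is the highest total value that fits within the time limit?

Check high-value combinations within 9 min:
- B+E: time 7+2=9, value 34+28=62
- A+B: time 2+7=9, value 25+34=59
- D+E: time 6+2=8, value 29+28=57
Best: 62 marks.

62 marks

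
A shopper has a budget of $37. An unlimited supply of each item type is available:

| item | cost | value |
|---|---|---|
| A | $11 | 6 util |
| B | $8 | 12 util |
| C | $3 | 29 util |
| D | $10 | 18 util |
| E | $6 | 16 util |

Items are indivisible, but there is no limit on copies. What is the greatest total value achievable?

Best value-per-unit is C at 29/3, and filling with it alone uses cost 12×3=36. No mix of the others beats 12×29 = 348.

348 util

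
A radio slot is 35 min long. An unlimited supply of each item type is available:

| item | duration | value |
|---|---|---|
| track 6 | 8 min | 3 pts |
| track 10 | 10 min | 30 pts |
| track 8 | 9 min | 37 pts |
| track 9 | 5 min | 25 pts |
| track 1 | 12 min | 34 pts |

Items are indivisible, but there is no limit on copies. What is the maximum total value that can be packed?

Best value-per-unit is track 9 at 25/5, and filling with it alone uses duration 7×5=35. No mix of the others beats 7×25 = 175.

175 pts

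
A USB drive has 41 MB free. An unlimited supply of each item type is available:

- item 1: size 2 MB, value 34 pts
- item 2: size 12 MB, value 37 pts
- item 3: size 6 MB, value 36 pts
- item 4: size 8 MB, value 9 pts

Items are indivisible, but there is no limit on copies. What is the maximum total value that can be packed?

Best value-per-unit is item 1 at 34/2, and filling with it alone uses size 20×2=40. No mix of the others beats 20×34 = 680.

680 pts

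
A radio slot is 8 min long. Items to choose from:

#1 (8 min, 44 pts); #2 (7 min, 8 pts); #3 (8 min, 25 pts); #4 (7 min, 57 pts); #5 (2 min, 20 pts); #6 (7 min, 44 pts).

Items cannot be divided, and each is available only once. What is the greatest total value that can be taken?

Check high-value combinations within 8 min:
- #4: duration 7, value 57
- #6: duration 7, value 44
- #1: duration 8, value 44
- #3: duration 8, value 25
Best: 57 pts.

57 pts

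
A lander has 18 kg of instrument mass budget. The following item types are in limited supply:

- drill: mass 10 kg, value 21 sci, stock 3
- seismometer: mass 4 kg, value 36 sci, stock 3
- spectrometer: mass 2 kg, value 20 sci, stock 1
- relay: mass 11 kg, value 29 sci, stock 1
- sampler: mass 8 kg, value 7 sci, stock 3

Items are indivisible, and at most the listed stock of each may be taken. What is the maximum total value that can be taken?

128 sci

Top feasible selections:
- 3×seismometer + 1×spectrometer: mass 14, value 128
- 3×seismometer: mass 12, value 108
Best: 128 sci.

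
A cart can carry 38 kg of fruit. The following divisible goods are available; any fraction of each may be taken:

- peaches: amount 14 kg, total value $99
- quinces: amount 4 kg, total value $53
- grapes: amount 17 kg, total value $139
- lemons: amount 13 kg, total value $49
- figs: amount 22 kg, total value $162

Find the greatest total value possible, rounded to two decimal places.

Take in order of value per unit:
- quinces (53/4 per unit): all 4 → value 53, running total 53.00
- grapes (139/17 per unit): all 17 → value 139, running total 192.00
- figs (162/22 per unit): 17 of 22 → value 17×162/22 = 125.1818, running total 317.18
Total 317.18.

317.18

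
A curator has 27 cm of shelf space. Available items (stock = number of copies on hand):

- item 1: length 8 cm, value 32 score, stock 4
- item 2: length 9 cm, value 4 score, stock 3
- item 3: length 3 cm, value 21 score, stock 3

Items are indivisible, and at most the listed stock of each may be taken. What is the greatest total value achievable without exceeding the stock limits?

Top feasible selections:
- 2×item 1 + 3×item 3: length 25, value 127
- 3×item 1 + 1×item 3: length 27, value 117
- 2×item 1 + 2×item 3: length 22, value 106
- 1×item 1 + 1×item 2 + 3×item 3: length 26, value 99
Best: 127 score.

127 score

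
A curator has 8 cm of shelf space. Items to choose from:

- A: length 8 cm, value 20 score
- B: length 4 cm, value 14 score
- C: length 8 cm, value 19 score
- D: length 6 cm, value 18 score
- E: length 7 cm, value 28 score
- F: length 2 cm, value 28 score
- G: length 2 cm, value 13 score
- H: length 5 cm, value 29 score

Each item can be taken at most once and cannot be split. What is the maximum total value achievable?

57 score

Check high-value combinations within 8 cm:
- F+H: length 2+5=7, value 28+29=57
- B+F+G: length 4+2+2=8, value 14+28+13=55
- D+F: length 6+2=8, value 18+28=46
- B+F: length 4+2=6, value 14+28=42
- G+H: length 2+5=7, value 13+29=42
Best: 57 score.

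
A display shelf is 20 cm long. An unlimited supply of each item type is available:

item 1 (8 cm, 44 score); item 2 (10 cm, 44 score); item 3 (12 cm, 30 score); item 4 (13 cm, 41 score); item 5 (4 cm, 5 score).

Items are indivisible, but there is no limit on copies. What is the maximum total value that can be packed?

93 score

Best value-per-unit is item 1 at 44/8; filling with it alone gives 2×44 = 88.
Optimal mix: 2×item 1 + 1×item 5 → length 20, value 93.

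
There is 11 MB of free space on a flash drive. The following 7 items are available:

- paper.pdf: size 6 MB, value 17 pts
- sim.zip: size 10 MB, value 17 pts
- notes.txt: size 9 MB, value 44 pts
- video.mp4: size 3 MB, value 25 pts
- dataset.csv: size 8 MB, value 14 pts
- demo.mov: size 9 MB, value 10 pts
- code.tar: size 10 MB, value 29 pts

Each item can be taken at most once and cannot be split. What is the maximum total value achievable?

Check high-value combinations within 11 MB:
- notes.txt: size 9, value 44
- paper.pdf+video.mp4: size 6+3=9, value 17+25=42
- video.mp4+dataset.csv: size 3+8=11, value 25+14=39
- code.tar: size 10, value 29
- video.mp4: size 3, value 25
Best: 44 pts.

44 pts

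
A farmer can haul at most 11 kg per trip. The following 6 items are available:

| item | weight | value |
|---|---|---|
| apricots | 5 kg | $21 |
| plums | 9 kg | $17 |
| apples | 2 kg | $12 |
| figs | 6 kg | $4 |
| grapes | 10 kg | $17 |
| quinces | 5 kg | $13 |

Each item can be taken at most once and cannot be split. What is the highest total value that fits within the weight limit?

$34

This is a 0/1 knapsack; check combinations near the capacity.
- apricots+quinces: weight 5+5=10, value 21+13=34
- apricots+apples: weight 5+2=7, value 21+12=33
- plums+apples: weight 9+2=11, value 17+12=29
- apples+quinces: weight 2+5=7, value 12+13=25
Best: $34.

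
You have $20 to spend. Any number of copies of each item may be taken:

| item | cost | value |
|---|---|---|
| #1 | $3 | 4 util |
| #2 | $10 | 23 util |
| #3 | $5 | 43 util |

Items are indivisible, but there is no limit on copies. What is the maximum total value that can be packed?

172 util

Best value-per-unit is #3 at 43/5, and filling with it alone uses cost 4×5=20. No mix of the others beats 4×43 = 172.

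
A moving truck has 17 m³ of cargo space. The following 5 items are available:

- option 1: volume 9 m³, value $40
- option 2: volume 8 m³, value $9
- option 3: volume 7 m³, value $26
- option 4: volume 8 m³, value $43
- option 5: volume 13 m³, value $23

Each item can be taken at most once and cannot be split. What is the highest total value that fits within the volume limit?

Check high-value combinations within 17 m³:
- option 1+option 4: volume 9+8=17, value 40+43=83
- option 3+option 4: volume 7+8=15, value 26+43=69
- option 1+option 3: volume 9+7=16, value 40+26=66
- option 2+option 4: volume 8+8=16, value 9+43=52
- option 1+option 2: volume 9+8=17, value 40+9=49
Best: $83.

$83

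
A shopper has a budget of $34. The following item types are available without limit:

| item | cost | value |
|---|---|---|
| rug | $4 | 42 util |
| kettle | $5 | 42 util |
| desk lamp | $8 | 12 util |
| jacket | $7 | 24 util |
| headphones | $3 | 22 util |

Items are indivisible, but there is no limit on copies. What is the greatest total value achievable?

Best value-per-unit is rug at 42/4; filling with it alone gives 8×42 = 336.
Optimal mix: 7×rug + 2×headphones → cost 34, value 338.

338 util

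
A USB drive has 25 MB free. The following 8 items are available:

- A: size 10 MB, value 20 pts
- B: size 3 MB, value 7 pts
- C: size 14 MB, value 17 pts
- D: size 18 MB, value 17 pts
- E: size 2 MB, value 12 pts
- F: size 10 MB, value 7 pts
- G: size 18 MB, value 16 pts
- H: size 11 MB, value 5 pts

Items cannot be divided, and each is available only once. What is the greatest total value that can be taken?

46 pts

Check high-value combinations within 25 MB:
- A+B+E+F: size 10+3+2+10=25, value 20+7+12+7=46
- A+B+E: size 10+3+2=15, value 20+7+12=39
- A+E+F: size 10+2+10=22, value 20+12+7=39
Best: 46 pts.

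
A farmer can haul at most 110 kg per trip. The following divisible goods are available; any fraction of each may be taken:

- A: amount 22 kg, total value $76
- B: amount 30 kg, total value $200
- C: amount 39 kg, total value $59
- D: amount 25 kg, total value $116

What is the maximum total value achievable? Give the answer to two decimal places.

Take in order of value per unit:
- B (200/30 per unit): all 30 → value 200, running total 200.00
- D (116/25 per unit): all 25 → value 116, running total 316.00
- A (76/22 per unit): all 22 → value 76, running total 392.00
- C (59/39 per unit): 33 of 39 → value 33×59/39 = 49.9231, running total 441.92
Total 441.92.

441.92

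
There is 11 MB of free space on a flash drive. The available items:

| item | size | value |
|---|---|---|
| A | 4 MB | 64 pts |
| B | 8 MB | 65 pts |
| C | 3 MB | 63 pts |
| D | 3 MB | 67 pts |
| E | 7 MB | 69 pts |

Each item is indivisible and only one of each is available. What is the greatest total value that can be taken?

194 pts

This is a 0/1 knapsack; check combinations near the capacity.
- A+C+D: size 4+3+3=10, value 64+63+67=194
- D+E: size 3+7=10, value 67+69=136
- A+E: size 4+7=11, value 64+69=133
- C+E: size 3+7=10, value 63+69=132
Best: 194 pts.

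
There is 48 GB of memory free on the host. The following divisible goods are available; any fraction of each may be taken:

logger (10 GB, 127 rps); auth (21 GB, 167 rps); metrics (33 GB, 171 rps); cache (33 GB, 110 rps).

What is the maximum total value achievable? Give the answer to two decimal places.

Take in order of value per unit:
- logger (127/10 per unit): all 10 → value 127, running total 127.00
- auth (167/21 per unit): all 21 → value 167, running total 294.00
- metrics (171/33 per unit): 17 of 33 → value 17×171/33 = 88.0909, running total 382.09
Total 382.09.

382.09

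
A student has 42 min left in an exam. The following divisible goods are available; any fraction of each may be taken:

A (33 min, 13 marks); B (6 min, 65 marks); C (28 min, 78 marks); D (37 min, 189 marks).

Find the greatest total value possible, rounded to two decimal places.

Take in order of value per unit:
- B (65/6 per unit): all 6 → value 65, running total 65.00
- D (189/37 per unit): 36 of 37 → value 36×189/37 = 183.8919, running total 248.89
Total 248.89.

248.89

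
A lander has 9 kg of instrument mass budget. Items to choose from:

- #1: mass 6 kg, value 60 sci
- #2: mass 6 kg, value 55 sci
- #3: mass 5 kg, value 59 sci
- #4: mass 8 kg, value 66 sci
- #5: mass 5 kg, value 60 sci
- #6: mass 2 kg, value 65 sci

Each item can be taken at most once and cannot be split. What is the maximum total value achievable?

125 sci

Check high-value combinations within 9 kg:
- #5+#6: mass 5+2=7, value 60+65=125
- #1+#6: mass 6+2=8, value 60+65=125
- #3+#6: mass 5+2=7, value 59+65=124
- #2+#6: mass 6+2=8, value 55+65=120
- #4: mass 8, value 66
Best: 125 sci.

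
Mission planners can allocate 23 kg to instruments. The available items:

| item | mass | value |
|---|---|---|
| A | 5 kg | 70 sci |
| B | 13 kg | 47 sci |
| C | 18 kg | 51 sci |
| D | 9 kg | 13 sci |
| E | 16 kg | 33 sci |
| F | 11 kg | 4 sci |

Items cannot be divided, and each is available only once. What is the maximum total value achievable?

121 sci

Check high-value combinations within 23 kg:
- A+C: mass 5+18=23, value 70+51=121
- A+B: mass 5+13=18, value 70+47=117
- A+E: mass 5+16=21, value 70+33=103
Best: 121 sci.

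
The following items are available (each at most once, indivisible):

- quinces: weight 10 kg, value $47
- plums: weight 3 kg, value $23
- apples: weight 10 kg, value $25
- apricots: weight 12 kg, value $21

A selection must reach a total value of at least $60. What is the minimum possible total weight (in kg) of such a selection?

13

Subsets with value ≥ 60, sorted by total weight:
- quinces+plums: weight 13, value 70
- quinces+apples: weight 20, value 72
Minimum weight: 13 kg.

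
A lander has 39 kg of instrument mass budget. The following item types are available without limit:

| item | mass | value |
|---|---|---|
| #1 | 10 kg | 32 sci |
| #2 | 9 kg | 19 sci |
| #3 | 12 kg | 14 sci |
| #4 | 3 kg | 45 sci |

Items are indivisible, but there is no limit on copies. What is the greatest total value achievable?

585 sci

Best value-per-unit is #4 at 45/3, and filling with it alone uses mass 13×3=39. No mix of the others beats 13×45 = 585.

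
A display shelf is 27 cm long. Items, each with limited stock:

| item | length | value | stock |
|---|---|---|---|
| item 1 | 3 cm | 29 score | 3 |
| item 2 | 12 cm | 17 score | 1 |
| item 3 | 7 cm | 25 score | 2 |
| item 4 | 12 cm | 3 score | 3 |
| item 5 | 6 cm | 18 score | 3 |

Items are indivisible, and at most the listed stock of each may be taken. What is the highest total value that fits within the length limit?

Best selections within length 27 and stock limits:
- 3×item 1 + 3×item 5: length 27, value 141
- 3×item 1 + 2×item 3: length 23, value 137
- 3×item 1 + 1×item 3 + 1×item 5: length 22, value 130
- 2×item 1 + 2×item 3 + 1×item 5: length 26, value 126
Best: 141 score.

141 score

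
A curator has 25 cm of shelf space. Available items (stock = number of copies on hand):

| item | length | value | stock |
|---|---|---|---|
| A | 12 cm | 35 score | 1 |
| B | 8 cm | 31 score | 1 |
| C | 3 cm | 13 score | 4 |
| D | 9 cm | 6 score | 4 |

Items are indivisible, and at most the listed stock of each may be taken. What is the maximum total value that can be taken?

Best selections within length 25 and stock limits:
- 1×A + 4×C: length 24, value 87
- 1×B + 4×C: length 20, value 83
- 1×A + 1×B + 1×C: length 23, value 79
Best: 87 score.

87 score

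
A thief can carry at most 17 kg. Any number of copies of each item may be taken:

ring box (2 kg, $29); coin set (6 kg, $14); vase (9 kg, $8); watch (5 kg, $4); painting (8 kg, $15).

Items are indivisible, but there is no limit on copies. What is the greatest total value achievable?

$232

Best value-per-unit is ring box at 29/2, and filling with it alone uses weight 8×2=16. No mix of the others beats 8×29 = 232.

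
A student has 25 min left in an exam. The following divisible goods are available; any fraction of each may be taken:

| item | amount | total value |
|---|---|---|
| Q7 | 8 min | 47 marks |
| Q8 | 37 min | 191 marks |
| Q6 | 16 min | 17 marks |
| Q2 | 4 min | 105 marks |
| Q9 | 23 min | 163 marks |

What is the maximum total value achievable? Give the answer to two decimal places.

253.83

Take in order of value per unit:
- Q2 (105/4 per unit): all 4 → value 105, running total 105.00
- Q9 (163/23 per unit): 21 of 23 → value 21×163/23 = 148.8261, running total 253.83
Total 253.83.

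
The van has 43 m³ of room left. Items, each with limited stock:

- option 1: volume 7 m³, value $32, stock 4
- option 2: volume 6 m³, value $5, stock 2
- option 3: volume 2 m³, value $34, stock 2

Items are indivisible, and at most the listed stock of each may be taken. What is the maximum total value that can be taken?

$201

Top feasible selections:
- 4×option 1 + 1×option 2 + 2×option 3: volume 38, value 201
- 4×option 1 + 2×option 3: volume 32, value 196
Best: $201.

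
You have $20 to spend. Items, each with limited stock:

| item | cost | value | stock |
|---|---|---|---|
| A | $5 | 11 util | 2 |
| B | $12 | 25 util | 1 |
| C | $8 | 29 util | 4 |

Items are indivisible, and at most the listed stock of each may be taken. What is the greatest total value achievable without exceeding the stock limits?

Top feasible selections:
- 2×C: cost 16, value 58
- 1×B + 1×C: cost 20, value 54
Best: 58 util.

58 util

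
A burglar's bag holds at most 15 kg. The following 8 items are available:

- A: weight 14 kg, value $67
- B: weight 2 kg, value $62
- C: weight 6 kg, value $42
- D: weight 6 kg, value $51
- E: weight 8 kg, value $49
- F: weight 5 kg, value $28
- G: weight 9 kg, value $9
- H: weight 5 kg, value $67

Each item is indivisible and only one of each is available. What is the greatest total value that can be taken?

Check high-value combinations within 15 kg:
- B+D+H: weight 2+6+5=13, value 62+51+67=180
- B+E+H: weight 2+8+5=15, value 62+49+67=178
- B+C+H: weight 2+6+5=13, value 62+42+67=171
- B+F+H: weight 2+5+5=12, value 62+28+67=157
- B+C+D: weight 2+6+6=14, value 62+42+51=155
Best: $180.

$180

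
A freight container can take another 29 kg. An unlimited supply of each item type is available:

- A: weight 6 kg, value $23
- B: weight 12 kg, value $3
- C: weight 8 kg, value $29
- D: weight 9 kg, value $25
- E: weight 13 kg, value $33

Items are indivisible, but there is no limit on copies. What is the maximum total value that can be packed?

Best value-per-unit is A at 23/6; filling with it alone gives 4×23 = 92.
Optimal mix: 2×A + 2×C → weight 28, value 104.

$104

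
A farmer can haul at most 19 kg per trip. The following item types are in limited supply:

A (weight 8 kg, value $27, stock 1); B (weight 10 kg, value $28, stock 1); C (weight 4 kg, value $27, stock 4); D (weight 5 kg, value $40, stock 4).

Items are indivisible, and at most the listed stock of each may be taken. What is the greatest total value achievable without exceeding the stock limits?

Best selections within weight 19 and stock limits:
- 1×C + 3×D: weight 19, value 147
- 2×C + 2×D: weight 18, value 134
Best: $147.

$147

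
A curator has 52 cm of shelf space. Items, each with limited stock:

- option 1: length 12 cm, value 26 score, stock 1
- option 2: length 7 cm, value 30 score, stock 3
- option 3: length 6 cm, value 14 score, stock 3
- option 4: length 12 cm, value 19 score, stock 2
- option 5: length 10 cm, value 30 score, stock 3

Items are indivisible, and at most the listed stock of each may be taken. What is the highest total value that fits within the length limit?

180 score

Top feasible selections:
- 3×option 2 + 3×option 5: length 51, value 180
- 3×option 2 + 1×option 3 + 2×option 5: length 47, value 164
Best: 180 score.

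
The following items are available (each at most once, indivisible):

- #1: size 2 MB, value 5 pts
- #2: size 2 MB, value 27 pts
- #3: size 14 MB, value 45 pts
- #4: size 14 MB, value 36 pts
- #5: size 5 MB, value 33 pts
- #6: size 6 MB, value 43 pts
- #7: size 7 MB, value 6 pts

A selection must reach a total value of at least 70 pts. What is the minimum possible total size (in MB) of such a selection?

Subsets with value ≥ 70, sorted by total size:
- #2+#6: size 8, value 70
- #1+#2+#6: size 10, value 75
- #5+#6: size 11, value 76
Minimum size: 8 MB.

8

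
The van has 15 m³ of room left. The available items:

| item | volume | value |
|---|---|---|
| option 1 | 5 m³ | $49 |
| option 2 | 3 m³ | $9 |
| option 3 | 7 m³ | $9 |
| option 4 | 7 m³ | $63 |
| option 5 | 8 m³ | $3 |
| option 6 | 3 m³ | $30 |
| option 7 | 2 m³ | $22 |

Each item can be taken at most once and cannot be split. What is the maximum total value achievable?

Check high-value combinations within 15 m³:
- option 1+option 4+option 6: volume 5+7+3=15, value 49+63+30=142
- option 1+option 4+option 7: volume 5+7+2=14, value 49+63+22=134
- option 2+option 4+option 6+option 7: volume 3+7+3+2=15, value 9+63+30+22=124
- option 1+option 2+option 4: volume 5+3+7=15, value 49+9+63=121
Best: $142.

$142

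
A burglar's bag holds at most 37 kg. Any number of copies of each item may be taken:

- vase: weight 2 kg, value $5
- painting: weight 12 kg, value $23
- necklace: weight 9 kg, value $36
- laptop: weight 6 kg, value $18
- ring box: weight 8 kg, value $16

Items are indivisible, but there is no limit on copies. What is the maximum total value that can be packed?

Best value-per-unit is necklace at 36/9, and filling with it alone uses weight 4×9=36. No mix of the others beats 4×36 = 144.

$144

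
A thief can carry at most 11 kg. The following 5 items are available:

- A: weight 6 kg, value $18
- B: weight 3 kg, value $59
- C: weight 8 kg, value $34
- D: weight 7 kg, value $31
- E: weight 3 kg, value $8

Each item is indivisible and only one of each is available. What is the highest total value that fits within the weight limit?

$93

Check high-value combinations within 11 kg:
- B+C: weight 3+8=11, value 59+34=93
- B+D: weight 3+7=10, value 59+31=90
- A+B: weight 6+3=9, value 18+59=77
Best: $93.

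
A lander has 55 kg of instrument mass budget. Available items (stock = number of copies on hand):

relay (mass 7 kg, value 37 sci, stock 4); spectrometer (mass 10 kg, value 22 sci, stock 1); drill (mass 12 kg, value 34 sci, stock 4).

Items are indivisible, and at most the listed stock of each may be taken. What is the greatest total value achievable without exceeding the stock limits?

216 sci

Best selections within mass 55 and stock limits:
- 4×relay + 2×drill: mass 52, value 216
- 4×relay + 1×spectrometer + 1×drill: mass 50, value 204
Best: 216 sci.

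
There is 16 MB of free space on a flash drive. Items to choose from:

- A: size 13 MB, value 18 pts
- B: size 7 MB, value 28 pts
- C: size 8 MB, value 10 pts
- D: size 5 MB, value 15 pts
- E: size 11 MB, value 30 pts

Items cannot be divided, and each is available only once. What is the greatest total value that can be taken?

Check high-value combinations within 16 MB:
- D+E: size 5+11=16, value 15+30=45
- B+D: size 7+5=12, value 28+15=43
- B+C: size 7+8=15, value 28+10=38
Best: 45 pts.

45 pts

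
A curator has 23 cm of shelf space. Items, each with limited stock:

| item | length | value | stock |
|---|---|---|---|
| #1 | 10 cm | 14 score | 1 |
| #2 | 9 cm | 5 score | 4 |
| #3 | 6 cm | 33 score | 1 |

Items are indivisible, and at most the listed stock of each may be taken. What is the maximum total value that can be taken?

Best selections within length 23 and stock limits:
- 1×#1 + 1×#3: length 16, value 47
- 1×#2 + 1×#3: length 15, value 38
- 1×#3: length 6, value 33
Best: 47 score.

47 score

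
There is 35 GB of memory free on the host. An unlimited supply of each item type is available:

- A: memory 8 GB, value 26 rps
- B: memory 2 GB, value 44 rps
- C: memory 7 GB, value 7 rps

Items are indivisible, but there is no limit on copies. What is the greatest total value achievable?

748 rps

Best value-per-unit is B at 44/2, and filling with it alone uses memory 17×2=34. No mix of the others beats 17×44 = 748.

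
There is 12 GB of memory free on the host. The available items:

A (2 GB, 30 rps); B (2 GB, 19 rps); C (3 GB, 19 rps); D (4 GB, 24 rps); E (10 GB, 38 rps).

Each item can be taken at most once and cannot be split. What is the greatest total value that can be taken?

92 rps

Check high-value combinations within 12 GB:
- A+B+C+D: memory 2+2+3+4=11, value 30+19+19+24=92
- A+B+D: memory 2+2+4=8, value 30+19+24=73
- A+C+D: memory 2+3+4=9, value 30+19+24=73
Best: 92 rps.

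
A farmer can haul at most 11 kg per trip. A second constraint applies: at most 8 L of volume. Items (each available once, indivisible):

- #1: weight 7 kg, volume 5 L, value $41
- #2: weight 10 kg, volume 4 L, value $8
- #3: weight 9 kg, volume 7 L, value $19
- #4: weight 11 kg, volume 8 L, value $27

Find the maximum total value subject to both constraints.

Feasible sets respecting both limits:
- #1: weight 7, volume 5, value 41
- #4: weight 11, volume 8, value 27
- #3: weight 9, volume 7, value 19
Best: $41.

$41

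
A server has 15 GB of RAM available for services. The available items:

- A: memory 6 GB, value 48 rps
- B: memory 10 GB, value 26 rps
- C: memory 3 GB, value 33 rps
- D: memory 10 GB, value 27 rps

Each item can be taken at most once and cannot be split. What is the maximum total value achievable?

Check high-value combinations within 15 GB:
- A+C: memory 6+3=9, value 48+33=81
- C+D: memory 3+10=13, value 33+27=60
- B+C: memory 10+3=13, value 26+33=59
Best: 81 rps.

81 rps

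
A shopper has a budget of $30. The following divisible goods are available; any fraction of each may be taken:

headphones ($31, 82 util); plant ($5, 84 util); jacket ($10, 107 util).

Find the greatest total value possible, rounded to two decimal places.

Take in order of value per unit:
- plant (84/5 per unit): all 5 → value 84, running total 84.00
- jacket (107/10 per unit): all 10 → value 107, running total 191.00
- headphones (82/31 per unit): 15 of 31 → value 15×82/31 = 39.6774, running total 230.68
Total 230.68.

230.68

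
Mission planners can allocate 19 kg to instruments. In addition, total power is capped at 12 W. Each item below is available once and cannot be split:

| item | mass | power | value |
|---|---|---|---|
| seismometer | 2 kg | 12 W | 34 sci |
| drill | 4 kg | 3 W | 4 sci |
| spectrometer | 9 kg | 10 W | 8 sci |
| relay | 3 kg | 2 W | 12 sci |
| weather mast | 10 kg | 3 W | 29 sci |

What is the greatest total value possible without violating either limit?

Feasible sets respecting both limits:
- drill+relay+weather mast: mass 17, power 8, value 45
- relay+weather mast: mass 13, power 5, value 41
- seismometer: mass 2, power 12, value 34
- drill+weather mast: mass 14, power 6, value 33
Best: 45 sci.

45 sci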